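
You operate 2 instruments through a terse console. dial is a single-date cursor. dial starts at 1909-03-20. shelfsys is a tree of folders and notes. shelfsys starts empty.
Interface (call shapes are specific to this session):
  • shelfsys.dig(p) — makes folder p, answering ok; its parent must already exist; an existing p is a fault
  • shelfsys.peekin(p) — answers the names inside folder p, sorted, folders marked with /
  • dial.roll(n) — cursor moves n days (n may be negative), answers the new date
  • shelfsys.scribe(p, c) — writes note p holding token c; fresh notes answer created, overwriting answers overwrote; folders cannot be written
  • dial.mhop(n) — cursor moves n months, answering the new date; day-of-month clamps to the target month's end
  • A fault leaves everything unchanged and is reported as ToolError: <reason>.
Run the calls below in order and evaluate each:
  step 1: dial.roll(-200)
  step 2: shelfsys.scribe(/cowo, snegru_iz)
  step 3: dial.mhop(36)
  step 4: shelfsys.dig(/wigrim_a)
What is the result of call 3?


Do: dial.roll[-200]
See: 1908-09-01
Do: shelfsys.scribe[/cowo; snegru_iz]
See: created
Do: dial.mhop[36]
See: 1911-09-01
Do: shelfsys.dig[/wigrim_a]
See: ok

Answer: 1911-09-01


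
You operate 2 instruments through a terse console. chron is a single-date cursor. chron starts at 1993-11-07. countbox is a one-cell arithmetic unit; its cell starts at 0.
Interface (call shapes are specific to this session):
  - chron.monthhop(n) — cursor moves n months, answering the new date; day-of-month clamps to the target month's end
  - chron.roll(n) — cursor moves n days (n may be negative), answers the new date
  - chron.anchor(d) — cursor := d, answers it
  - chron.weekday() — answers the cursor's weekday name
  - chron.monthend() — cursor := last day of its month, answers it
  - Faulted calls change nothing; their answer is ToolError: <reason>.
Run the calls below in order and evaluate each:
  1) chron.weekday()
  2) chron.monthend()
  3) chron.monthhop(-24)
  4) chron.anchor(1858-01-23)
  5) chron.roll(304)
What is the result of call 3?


>>> chron.weekday
  Sunday
>>> chron.monthend
  1993-11-30
>>> chron.monthhop n→-24
  1991-11-30
>>> chron.anchor d→1858-01-23
  1858-01-23
>>> chron.roll n→304
  1858-11-23

Answer: 1991-11-30


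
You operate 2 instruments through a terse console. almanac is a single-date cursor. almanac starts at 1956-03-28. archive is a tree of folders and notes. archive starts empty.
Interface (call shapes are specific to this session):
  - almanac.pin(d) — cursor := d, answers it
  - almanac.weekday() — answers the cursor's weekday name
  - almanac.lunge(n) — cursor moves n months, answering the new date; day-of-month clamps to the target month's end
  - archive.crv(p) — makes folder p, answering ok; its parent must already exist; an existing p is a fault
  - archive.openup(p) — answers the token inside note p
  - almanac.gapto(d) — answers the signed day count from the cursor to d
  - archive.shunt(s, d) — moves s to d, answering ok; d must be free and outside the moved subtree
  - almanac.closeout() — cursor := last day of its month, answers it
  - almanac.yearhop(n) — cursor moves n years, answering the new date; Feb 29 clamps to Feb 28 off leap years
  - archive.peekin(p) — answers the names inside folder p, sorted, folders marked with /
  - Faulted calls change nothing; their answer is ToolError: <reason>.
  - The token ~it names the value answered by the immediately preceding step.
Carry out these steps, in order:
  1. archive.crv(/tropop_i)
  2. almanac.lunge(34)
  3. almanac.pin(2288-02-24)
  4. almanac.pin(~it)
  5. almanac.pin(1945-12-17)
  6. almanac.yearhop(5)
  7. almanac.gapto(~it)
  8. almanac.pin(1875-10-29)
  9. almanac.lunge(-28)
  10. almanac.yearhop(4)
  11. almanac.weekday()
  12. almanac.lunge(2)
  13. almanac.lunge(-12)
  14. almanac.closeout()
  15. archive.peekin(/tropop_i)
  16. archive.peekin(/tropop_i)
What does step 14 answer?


Answer: 1876-08-31

Derivation:
[in] crv p→/tropop_i
= ok
[in] lunge n→34
= 1959-01-28
[in] pin d→2288-02-24
= 2288-02-24
[in] pin d→~it
= 2288-02-24
[in] pin d→1945-12-17
= 1945-12-17
[in] yearhop n→5
= 1950-12-17
[in] gapto d→~it
= 0
[in] pin d→1875-10-29
= 1875-10-29
[in] lunge n→-28
= 1873-06-29
[in] yearhop n→4
= 1877-06-29
[in] weekday
= Friday
[in] lunge n→2
= 1877-08-29
[in] lunge n→-12
= 1876-08-29
[in] closeout
= 1876-08-31
[in] peekin p→/tropop_i
= []
[in] peekin p→/tropop_i
= []


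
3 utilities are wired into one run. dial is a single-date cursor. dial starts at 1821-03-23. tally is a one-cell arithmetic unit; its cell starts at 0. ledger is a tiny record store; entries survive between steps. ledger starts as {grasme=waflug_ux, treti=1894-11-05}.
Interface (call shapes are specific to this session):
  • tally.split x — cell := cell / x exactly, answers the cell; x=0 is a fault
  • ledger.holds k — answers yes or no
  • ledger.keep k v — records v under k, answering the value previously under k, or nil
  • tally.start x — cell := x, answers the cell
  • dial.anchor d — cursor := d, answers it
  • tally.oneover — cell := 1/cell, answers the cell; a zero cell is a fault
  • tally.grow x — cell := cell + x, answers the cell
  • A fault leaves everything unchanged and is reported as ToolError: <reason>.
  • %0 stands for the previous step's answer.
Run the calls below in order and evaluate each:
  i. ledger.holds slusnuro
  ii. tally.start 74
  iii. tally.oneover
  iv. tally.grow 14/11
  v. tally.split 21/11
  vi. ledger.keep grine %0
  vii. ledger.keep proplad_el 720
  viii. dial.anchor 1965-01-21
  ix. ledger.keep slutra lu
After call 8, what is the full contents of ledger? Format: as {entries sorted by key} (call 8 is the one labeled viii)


Answer: {grasme=waflug_ux, grine=349/518, proplad_el=720, treti=1894-11-05}

Derivation:
Then holds(k=slusnuro), yielding no.
I call start(x=74), and get 74.
Using oneover, and get 1/74.
I use grow(x=14/11), yielding 1047/814.
I use split(x=21/11), giving 349/518.
I use keep(k=grine, v=%0), which returns nil.
I try keep(k=proplad_el, v=720), giving nil.
Then anchor(d=1965-01-21), → 1965-01-21.
Then keep(k=slutra, v=lu), giving nil.


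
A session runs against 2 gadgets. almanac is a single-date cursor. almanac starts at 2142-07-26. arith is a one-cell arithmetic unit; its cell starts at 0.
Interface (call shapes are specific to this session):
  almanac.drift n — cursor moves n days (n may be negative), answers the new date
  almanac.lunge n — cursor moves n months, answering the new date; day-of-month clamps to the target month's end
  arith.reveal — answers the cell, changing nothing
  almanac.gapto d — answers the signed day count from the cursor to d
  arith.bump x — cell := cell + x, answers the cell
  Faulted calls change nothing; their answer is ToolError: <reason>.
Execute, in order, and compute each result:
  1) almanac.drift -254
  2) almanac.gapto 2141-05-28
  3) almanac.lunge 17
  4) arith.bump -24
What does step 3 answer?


-> almanac.drift(n=-254)
<- 2141-11-14
-> almanac.gapto(d=2141-05-28)
<- -170
-> almanac.lunge(n=17)
<- 2143-04-14
-> arith.bump(x=-24)
<- -24

Answer: 2143-04-14


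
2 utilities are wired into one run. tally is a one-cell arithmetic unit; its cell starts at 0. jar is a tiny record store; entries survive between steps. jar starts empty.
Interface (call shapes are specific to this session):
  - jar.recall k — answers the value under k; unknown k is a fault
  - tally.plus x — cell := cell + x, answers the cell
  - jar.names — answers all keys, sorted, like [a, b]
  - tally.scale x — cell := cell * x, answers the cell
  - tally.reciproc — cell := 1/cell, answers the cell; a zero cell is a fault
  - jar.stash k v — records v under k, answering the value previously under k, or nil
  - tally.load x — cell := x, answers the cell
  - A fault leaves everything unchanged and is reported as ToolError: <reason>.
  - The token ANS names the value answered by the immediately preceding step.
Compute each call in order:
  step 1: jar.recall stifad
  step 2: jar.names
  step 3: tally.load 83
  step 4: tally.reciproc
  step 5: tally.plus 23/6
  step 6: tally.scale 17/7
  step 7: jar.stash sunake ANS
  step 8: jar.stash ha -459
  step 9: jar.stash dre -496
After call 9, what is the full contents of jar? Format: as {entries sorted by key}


Answer: {dre=-496, ha=-459, sunake=32555/3486}

Derivation:
Now I run recall passing stifad, which returns ToolError: no such key stifad.
Then names(), which returns [].
Calling load passing 83, yielding 83.
Invoking reciproc(), — result: 1/83.
I call plus passing 23/6, → 1915/498.
Next I call scale passing 17/7, and observe 32555/3486.
Now I run stash passing sunake, ANS, → nil.
I invoke stash passing ha, -459, giving nil.
I run stash passing dre, -496, giving nil.


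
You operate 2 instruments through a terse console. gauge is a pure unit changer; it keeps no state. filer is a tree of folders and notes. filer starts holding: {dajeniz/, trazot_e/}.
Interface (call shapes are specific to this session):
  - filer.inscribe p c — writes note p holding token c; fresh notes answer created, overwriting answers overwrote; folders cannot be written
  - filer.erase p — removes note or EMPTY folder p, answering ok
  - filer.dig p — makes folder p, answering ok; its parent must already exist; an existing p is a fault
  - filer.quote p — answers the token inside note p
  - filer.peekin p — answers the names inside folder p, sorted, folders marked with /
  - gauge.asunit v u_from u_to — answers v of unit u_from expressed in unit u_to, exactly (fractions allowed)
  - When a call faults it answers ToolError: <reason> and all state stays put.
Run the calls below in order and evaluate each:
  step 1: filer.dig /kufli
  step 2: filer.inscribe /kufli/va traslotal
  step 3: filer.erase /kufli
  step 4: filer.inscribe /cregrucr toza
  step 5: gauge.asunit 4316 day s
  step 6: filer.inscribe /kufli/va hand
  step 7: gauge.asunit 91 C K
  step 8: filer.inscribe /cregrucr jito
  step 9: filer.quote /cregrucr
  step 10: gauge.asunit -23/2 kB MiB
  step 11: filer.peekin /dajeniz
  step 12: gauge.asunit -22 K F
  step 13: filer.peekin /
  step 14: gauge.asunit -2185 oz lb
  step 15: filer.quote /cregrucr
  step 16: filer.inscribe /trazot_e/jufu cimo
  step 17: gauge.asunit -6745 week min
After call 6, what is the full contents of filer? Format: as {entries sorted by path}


Answer: {cregrucr=toza, dajeniz/, kufli/, kufli/va=hand, trazot_e/}

Derivation:
Act: filer.dig[/kufli]
Obs: ok
Act: filer.inscribe[/kufli/va; traslotal]
Obs: created
Act: filer.erase[/kufli]
Obs: ToolError: not empty
Act: filer.inscribe[/cregrucr; toza]
Obs: created
Act: gauge.asunit[4316; day; s]
Obs: 372902400
Act: filer.inscribe[/kufli/va; hand]
Obs: overwrote
Act: gauge.asunit[91; C; K]
Obs: 7283/20
Act: filer.inscribe[/cregrucr; jito]
Obs: overwrote
Act: filer.quote[/cregrucr]
Obs: jito
Act: gauge.asunit[-23/2; kB; MiB]
Obs: -2875/262144
Act: filer.peekin[/dajeniz]
Obs: []
Act: gauge.asunit[-22; K; F]
Obs: -49927/100
Act: filer.peekin[/]
Obs: [cregrucr, dajeniz/, kufli/, trazot_e/]
Act: gauge.asunit[-2185; oz; lb]
Obs: -2185/16
Act: filer.quote[/cregrucr]
Obs: jito
Act: filer.inscribe[/trazot_e/jufu; cimo]
Obs: created
Act: gauge.asunit[-6745; week; min]
Obs: -67989600


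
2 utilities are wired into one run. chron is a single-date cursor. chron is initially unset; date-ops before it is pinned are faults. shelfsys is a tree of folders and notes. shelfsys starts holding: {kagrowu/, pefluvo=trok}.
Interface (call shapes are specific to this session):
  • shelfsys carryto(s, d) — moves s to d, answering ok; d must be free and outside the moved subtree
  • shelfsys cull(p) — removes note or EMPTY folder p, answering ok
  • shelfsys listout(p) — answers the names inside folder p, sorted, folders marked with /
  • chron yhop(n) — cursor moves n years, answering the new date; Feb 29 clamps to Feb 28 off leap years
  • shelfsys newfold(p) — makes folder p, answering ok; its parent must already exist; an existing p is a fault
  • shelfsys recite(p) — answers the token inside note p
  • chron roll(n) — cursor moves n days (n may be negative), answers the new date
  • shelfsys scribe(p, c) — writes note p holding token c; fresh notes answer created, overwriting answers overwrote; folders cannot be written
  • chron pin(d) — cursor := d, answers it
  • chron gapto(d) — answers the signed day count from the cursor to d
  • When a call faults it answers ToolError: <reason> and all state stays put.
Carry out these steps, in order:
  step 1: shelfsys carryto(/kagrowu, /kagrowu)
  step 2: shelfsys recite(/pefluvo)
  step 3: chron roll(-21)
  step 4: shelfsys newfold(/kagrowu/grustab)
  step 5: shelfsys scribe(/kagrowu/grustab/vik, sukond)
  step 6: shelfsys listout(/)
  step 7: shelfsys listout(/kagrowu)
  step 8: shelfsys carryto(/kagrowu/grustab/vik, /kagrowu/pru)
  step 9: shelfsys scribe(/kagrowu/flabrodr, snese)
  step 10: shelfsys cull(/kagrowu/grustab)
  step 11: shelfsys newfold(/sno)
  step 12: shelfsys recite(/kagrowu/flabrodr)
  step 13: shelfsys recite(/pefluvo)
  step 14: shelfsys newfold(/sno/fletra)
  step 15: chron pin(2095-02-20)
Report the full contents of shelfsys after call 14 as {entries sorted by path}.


Answer: {kagrowu/, kagrowu/flabrodr=snese, kagrowu/pru=sukond, pefluvo=trok, sno/, sno/fletra/}

Derivation:
$ shelfsys carryto s→/kagrowu d→/kagrowu
  ToolError: exists
$ shelfsys recite p→/pefluvo
  trok
$ chron roll n→-21
  ToolError: no date set
$ shelfsys newfold p→/kagrowu/grustab
  ok
$ shelfsys scribe p→/kagrowu/grustab/vik c→sukond
  created
$ shelfsys listout p→/
  [kagrowu/, pefluvo]
$ shelfsys listout p→/kagrowu
  [grustab/]
$ shelfsys carryto s→/kagrowu/grustab/vik d→/kagrowu/pru
  ok
$ shelfsys scribe p→/kagrowu/flabrodr c→snese
  created
$ shelfsys cull p→/kagrowu/grustab
  ok
$ shelfsys newfold p→/sno
  ok
$ shelfsys recite p→/kagrowu/flabrodr
  snese
$ shelfsys recite p→/pefluvo
  trok
$ shelfsys newfold p→/sno/fletra
  ok
$ chron pin d→2095-02-20
  2095-02-20


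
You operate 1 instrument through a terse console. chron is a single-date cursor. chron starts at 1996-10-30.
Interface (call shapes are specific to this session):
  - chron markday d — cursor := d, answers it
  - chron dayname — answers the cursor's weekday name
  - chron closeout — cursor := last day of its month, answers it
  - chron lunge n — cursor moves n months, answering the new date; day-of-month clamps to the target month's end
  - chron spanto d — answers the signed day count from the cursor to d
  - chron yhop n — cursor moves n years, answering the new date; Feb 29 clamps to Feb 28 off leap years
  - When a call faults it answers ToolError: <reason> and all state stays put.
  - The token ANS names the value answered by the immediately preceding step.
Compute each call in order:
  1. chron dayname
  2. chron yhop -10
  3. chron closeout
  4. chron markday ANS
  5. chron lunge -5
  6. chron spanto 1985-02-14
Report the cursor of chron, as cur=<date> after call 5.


Do: chron dayname[]
See: Wednesday
Do: chron yhop[n=-10]
See: 1986-10-30
Do: chron closeout[]
See: 1986-10-31
Do: chron markday[d=ANS]
See: 1986-10-31
Do: chron lunge[n=-5]
See: 1986-05-31
Do: chron spanto[d=1985-02-14]
See: -471

Answer: cur=1986-05-31


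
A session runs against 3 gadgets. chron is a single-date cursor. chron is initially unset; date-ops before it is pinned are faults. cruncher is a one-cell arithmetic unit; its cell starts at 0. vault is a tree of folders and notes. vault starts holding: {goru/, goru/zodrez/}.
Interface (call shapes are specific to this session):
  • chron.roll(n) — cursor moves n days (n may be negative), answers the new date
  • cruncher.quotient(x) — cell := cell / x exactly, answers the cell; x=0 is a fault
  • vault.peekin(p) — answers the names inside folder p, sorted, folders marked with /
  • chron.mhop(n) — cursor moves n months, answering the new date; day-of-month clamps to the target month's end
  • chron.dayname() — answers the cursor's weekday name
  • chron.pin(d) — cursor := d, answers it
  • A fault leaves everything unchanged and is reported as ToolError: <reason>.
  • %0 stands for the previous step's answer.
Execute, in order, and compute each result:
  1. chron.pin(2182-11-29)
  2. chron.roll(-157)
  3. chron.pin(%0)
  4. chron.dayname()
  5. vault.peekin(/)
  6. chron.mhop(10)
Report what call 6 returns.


Answer: 2183-04-25

Derivation:
-> pin(d→2182-11-29)
<- 2182-11-29
-> roll(n→-157)
<- 2182-06-25
-> pin(d→%0)
<- 2182-06-25
-> dayname()
<- Tuesday
-> peekin(p→/)
<- [goru/]
-> mhop(n→10)
<- 2183-04-25


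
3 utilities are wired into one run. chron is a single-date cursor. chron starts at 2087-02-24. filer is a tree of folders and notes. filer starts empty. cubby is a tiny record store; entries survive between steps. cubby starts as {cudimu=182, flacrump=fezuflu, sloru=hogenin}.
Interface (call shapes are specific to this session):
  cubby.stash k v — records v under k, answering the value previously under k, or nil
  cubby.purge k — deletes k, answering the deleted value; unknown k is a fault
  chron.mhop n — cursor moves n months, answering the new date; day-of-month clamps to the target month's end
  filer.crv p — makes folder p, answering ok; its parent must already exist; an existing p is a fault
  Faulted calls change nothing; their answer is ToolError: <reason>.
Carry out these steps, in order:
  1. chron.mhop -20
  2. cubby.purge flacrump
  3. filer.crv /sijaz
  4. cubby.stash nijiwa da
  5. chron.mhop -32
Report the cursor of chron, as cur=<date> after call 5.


% mhop n=-20
:: 2085-06-24
% purge k=flacrump
:: fezuflu
% crv p=/sijaz
:: ok
% stash k=nijiwa v=da
:: nil
% mhop n=-32
:: 2082-10-24

Answer: cur=2082-10-24


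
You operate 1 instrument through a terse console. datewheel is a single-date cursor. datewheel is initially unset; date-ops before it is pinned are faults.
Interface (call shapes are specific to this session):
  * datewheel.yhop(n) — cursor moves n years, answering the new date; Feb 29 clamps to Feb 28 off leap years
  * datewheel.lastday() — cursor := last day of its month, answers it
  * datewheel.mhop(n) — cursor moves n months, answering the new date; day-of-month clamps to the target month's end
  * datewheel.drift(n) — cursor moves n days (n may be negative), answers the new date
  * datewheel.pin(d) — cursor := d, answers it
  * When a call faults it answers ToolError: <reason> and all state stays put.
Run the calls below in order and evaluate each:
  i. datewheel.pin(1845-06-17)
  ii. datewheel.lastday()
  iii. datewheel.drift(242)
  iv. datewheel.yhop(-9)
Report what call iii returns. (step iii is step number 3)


Answer: 1846-02-27

Derivation:
I use datewheel.pin on d=1845-06-17, — result: 1845-06-17.
Using datewheel.lastday(), and see 1845-06-30.
Using datewheel.drift on n=242, yielding 1846-02-27.
I run datewheel.yhop on n=-9, and observe 1837-02-27.


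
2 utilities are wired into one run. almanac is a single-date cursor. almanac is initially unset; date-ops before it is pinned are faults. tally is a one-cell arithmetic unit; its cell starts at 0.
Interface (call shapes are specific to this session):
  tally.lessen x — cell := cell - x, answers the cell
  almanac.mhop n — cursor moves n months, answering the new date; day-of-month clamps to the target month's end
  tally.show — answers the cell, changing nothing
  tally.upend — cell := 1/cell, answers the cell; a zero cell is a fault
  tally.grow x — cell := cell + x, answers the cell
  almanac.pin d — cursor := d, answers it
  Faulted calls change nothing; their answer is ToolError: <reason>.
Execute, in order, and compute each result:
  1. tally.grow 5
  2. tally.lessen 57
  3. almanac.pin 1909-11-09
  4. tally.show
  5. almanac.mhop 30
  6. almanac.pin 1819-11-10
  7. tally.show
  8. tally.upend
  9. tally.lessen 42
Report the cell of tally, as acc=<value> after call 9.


Answer: acc=-2185/52

Derivation:
[in] tally.grow x=5
  5
[in] tally.lessen x=57
  -52
[in] almanac.pin d=1909-11-09
  1909-11-09
[in] tally.show
  -52
[in] almanac.mhop n=30
  1912-05-09
[in] almanac.pin d=1819-11-10
  1819-11-10
[in] tally.show
  -52
[in] tally.upend
  -1/52
[in] tally.lessen x=42
  -2185/52


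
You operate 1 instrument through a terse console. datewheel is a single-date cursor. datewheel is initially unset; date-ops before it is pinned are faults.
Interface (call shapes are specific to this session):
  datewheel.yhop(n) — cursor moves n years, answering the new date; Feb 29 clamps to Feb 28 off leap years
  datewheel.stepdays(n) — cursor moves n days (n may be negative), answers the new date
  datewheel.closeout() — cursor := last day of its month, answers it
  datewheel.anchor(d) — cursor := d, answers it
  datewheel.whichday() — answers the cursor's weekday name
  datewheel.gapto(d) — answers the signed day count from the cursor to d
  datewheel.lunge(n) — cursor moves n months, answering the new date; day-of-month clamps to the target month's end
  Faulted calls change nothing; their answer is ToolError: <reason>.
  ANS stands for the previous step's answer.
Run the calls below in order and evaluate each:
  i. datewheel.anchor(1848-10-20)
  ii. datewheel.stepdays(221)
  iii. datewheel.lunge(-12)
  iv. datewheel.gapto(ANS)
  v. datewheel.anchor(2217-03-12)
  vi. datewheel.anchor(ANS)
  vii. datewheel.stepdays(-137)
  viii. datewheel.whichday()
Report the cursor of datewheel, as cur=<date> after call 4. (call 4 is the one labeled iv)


Answer: cur=1848-05-29

Derivation:
I use anchor passing d→1848-10-20, giving 1848-10-20.
Then stepdays passing n→221, giving 1849-05-29.
I call lunge passing n→-12, and get 1848-05-29.
Invoking gapto passing d→ANS: 0.
Calling anchor passing d→2217-03-12, yielding 2217-03-12.
Then anchor passing d→ANS, and get 2217-03-12.
Using stepdays passing n→-137, and get 2216-10-26.
I try whichday(), and get Saturday.


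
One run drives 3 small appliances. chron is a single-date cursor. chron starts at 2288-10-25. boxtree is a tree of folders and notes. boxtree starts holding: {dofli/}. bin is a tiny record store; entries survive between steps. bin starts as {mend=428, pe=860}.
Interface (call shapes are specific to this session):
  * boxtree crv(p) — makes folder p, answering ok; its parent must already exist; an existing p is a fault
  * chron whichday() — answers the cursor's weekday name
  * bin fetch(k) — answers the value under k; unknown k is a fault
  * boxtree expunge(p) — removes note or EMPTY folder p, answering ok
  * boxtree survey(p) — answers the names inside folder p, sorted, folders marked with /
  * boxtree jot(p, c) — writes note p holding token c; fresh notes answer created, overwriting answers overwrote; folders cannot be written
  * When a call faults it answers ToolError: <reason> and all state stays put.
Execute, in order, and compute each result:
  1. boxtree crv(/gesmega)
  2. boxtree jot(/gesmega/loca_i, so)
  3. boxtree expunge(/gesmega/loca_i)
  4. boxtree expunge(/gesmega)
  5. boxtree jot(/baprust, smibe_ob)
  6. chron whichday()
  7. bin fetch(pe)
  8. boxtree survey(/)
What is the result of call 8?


Answer: [baprust, dofli/]

Derivation:
Do: boxtree crv[/gesmega]
See: ok
Do: boxtree jot[/gesmega/loca_i; so]
See: created
Do: boxtree expunge[/gesmega/loca_i]
See: ok
Do: boxtree expunge[/gesmega]
See: ok
Do: boxtree jot[/baprust; smibe_ob]
See: created
Do: chron whichday[]
See: Thursday
Do: bin fetch[pe]
See: 860
Do: boxtree survey[/]
See: [baprust, dofli/]


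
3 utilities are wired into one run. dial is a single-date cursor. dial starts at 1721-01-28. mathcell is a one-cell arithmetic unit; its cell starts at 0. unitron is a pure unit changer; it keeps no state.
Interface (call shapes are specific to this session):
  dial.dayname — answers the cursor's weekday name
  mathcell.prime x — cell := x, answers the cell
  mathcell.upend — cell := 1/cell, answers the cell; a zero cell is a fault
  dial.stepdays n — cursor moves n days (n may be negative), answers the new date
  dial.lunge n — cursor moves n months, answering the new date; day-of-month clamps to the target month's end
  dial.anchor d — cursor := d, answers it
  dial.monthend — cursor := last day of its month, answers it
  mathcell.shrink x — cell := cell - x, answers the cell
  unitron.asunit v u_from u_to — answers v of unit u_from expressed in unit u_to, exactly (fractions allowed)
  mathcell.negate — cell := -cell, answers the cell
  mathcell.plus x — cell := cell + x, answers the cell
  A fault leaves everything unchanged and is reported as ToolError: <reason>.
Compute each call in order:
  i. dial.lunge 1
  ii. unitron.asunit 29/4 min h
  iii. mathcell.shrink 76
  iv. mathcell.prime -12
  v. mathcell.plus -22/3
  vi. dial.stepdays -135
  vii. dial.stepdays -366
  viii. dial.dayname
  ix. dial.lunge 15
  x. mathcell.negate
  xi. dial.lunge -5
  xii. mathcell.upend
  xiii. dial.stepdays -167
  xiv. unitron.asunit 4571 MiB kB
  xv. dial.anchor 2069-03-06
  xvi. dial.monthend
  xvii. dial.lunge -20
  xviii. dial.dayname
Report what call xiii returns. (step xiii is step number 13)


·→ dial.lunge(n: 1)
·← 1721-02-28
·→ unitron.asunit(v: 29/4, u_from: min, u_to: h)
·← 29/240
·→ mathcell.shrink(x: 76)
·← -76
·→ mathcell.prime(x: -12)
·← -12
·→ mathcell.plus(x: -22/3)
·← -58/3
·→ dial.stepdays(n: -135)
·← 1720-10-16
·→ dial.stepdays(n: -366)
·← 1719-10-16
·→ dial.dayname()
·← Monday
·→ dial.lunge(n: 15)
·← 1721-01-16
·→ mathcell.negate()
·← 58/3
·→ dial.lunge(n: -5)
·← 1720-08-16
·→ mathcell.upend()
·← 3/58
·→ dial.stepdays(n: -167)
·← 1720-03-02
·→ unitron.asunit(v: 4571, u_from: MiB, u_to: kB)
·← 599130112/125
·→ dial.anchor(d: 2069-03-06)
·← 2069-03-06
·→ dial.monthend()
·← 2069-03-31
·→ dial.lunge(n: -20)
·← 2067-07-31
·→ dial.dayname()
·← Sunday

Answer: 1720-03-02


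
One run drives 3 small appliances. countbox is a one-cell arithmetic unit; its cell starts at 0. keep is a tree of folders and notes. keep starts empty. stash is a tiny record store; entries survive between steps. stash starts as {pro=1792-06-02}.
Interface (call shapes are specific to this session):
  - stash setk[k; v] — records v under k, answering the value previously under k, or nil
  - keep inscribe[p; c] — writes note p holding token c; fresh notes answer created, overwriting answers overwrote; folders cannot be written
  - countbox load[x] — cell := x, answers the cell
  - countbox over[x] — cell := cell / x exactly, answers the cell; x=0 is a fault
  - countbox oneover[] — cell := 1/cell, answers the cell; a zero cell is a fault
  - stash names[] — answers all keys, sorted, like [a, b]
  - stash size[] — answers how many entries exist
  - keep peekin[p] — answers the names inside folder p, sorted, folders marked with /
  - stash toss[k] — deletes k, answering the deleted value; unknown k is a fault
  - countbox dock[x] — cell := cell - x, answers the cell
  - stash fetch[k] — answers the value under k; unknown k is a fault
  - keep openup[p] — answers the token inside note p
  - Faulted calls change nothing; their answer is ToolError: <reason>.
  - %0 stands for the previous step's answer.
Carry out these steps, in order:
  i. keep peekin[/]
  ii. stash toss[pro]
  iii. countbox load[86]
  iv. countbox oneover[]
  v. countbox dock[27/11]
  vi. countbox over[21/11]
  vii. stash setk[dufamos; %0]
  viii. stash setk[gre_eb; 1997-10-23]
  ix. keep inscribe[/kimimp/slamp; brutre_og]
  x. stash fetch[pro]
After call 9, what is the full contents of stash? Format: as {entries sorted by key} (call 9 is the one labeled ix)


Act: keep peekin[p=/]
Obs: []
Act: stash toss[k=pro]
Obs: 1792-06-02
Act: countbox load[x=86]
Obs: 86
Act: countbox oneover[]
Obs: 1/86
Act: countbox dock[x=27/11]
Obs: -2311/946
Act: countbox over[x=21/11]
Obs: -2311/1806
Act: stash setk[k=dufamos; v=%0]
Obs: nil
Act: stash setk[k=gre_eb; v=1997-10-23]
Obs: nil
Act: keep inscribe[p=/kimimp/slamp; c=brutre_og]
Obs: ToolError: no parent
Act: stash fetch[k=pro]
Obs: ToolError: no such key pro

Answer: {dufamos=-2311/1806, gre_eb=1997-10-23}


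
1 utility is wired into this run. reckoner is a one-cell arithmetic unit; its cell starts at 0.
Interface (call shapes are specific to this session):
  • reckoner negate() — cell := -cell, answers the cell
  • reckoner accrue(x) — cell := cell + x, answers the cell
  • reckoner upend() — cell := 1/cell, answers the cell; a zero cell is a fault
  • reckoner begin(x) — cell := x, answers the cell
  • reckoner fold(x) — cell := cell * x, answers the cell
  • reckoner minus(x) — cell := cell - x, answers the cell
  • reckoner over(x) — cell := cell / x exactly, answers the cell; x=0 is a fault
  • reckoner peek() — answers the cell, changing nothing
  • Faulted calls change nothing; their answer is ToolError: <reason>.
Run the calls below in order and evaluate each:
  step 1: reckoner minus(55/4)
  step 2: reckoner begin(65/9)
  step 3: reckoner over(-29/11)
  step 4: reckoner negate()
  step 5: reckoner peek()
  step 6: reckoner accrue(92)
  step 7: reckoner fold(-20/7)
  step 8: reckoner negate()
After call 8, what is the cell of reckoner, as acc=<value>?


Answer: acc=494540/1827

Derivation:
CALL reckoner minus[55/4]
RET  -55/4
CALL reckoner begin[65/9]
RET  65/9
CALL reckoner over[-29/11]
RET  -715/261
CALL reckoner negate[]
RET  715/261
CALL reckoner peek[]
RET  715/261
CALL reckoner accrue[92]
RET  24727/261
CALL reckoner fold[-20/7]
RET  -494540/1827
CALL reckoner negate[]
RET  494540/1827


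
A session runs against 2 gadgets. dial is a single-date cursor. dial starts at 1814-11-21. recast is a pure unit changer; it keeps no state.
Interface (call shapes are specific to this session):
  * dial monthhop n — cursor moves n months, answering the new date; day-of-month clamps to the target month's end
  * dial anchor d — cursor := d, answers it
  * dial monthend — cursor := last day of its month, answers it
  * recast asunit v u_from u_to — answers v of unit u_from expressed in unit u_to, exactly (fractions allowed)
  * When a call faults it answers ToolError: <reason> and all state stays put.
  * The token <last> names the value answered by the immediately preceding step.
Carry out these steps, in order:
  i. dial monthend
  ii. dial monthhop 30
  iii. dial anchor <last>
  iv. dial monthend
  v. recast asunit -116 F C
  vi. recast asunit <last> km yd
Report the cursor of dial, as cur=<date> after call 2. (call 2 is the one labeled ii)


→ dial monthend()
← 1814-11-30
→ dial monthhop(n='30')
← 1817-05-30
→ dial anchor(d='<last>')
← 1817-05-30
→ dial monthend()
← 1817-05-31
→ recast asunit(v='-116', u_from='F', u_to='C')
← -740/9
→ recast asunit(v='<last>', u_from='km', u_to='yd')
← -925000000/10287

Answer: cur=1817-05-30


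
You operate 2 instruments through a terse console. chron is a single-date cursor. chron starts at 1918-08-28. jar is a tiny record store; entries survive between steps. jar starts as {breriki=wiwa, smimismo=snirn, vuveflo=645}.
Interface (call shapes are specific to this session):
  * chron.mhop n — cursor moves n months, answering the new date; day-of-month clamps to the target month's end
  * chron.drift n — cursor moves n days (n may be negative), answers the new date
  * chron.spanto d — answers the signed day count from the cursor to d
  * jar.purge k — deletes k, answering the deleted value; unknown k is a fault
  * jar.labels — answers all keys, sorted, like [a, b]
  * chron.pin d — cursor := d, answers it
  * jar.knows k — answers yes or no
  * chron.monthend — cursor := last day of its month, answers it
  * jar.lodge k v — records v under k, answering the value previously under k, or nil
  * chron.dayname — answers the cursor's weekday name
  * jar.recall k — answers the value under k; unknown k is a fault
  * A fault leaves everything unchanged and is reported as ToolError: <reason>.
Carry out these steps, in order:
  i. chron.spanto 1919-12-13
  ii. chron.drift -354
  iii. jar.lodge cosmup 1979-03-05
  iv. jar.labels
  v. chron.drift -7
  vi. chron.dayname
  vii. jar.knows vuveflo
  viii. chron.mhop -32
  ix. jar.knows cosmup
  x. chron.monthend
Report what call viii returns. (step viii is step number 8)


Answer: 1915-01-01

Derivation:
! spanto(d: 1919-12-13) => 472
! drift(n: -354) => 1917-09-08
! lodge(k: cosmup, v: 1979-03-05) => nil
! labels() => [breriki, cosmup, smimismo, vuveflo]
! drift(n: -7) => 1917-09-01
! dayname() => Saturday
! knows(k: vuveflo) => yes
! mhop(n: -32) => 1915-01-01
! knows(k: cosmup) => yes
! monthend() => 1915-01-31


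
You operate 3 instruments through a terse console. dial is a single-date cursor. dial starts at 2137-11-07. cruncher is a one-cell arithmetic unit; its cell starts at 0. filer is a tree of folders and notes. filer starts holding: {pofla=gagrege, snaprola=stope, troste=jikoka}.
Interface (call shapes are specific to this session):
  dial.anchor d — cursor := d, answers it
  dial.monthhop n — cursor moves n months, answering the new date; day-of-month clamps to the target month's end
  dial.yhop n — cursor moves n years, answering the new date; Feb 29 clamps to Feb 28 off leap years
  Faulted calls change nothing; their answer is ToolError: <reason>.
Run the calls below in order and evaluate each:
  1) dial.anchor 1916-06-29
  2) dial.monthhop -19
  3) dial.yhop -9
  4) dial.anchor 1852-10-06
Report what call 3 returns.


Answer: 1905-11-29

Derivation:
Now I run dial.anchor passing d→1916-06-29, and get 1916-06-29.
I call dial.monthhop passing n→-19, — result: 1914-11-29.
Invoking dial.yhop passing n→-9, which returns 1905-11-29.
I run dial.anchor passing d→1852-10-06, and observe 1852-10-06.


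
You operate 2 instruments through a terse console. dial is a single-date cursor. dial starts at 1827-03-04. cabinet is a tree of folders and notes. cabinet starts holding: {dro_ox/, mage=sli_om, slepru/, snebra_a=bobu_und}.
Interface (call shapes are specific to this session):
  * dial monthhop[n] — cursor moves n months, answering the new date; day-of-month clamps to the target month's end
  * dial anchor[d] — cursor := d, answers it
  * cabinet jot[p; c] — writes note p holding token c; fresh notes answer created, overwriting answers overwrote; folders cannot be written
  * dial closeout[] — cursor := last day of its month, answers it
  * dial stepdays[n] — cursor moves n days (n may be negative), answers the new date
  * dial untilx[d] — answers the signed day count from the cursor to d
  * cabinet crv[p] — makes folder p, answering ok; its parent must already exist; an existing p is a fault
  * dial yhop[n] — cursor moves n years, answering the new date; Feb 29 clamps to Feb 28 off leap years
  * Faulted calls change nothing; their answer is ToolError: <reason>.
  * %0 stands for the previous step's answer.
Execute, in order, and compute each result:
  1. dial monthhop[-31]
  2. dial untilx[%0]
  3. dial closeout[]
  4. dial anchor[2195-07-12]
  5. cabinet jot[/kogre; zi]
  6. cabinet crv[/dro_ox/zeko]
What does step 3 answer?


==> dial monthhop(-31)
<== 1824-08-04
==> dial untilx(%0)
<== 0
==> dial closeout()
<== 1824-08-31
==> dial anchor(2195-07-12)
<== 2195-07-12
==> cabinet jot(/kogre, zi)
<== created
==> cabinet crv(/dro_ox/zeko)
<== ok

Answer: 1824-08-31


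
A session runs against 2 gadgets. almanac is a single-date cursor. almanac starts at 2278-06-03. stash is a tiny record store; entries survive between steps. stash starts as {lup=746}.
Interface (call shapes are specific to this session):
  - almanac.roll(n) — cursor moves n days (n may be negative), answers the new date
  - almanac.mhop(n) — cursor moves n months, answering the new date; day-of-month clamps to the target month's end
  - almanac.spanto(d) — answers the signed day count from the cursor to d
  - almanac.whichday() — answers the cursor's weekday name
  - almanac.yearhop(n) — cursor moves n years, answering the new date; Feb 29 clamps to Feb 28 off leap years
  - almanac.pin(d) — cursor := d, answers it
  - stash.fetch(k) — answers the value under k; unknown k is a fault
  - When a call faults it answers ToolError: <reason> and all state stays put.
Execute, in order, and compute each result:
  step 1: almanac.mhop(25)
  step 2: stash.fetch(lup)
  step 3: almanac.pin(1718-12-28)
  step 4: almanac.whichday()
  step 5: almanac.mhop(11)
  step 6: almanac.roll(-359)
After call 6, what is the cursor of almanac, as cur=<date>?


Answer: cur=1718-12-04

Derivation:
Now I run mhop passing 25: 2280-07-03.
I try fetch passing lup, giving 746.
Calling pin passing 1718-12-28, yielding 1718-12-28.
I invoke whichday, giving Wednesday.
I run mhop passing 11, and observe 1719-11-28.
Now I run roll passing -359, and observe 1718-12-04.


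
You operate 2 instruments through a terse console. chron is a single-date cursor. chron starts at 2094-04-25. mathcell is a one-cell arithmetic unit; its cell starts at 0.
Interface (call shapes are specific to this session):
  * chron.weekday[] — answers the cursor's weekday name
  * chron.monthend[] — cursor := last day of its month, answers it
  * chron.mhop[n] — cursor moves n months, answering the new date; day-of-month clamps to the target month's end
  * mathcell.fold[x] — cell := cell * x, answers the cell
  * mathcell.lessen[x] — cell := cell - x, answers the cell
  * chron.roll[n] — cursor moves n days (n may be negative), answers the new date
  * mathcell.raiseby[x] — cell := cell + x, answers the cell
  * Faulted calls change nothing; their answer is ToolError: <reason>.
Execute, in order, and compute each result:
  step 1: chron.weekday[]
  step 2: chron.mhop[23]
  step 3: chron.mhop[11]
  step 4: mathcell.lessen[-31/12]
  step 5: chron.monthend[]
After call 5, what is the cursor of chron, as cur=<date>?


-- chron.weekday() -> Sunday
-- chron.mhop(23) -> 2096-03-25
-- chron.mhop(11) -> 2097-02-25
-- mathcell.lessen(-31/12) -> 31/12
-- chron.monthend() -> 2097-02-28

Answer: cur=2097-02-28


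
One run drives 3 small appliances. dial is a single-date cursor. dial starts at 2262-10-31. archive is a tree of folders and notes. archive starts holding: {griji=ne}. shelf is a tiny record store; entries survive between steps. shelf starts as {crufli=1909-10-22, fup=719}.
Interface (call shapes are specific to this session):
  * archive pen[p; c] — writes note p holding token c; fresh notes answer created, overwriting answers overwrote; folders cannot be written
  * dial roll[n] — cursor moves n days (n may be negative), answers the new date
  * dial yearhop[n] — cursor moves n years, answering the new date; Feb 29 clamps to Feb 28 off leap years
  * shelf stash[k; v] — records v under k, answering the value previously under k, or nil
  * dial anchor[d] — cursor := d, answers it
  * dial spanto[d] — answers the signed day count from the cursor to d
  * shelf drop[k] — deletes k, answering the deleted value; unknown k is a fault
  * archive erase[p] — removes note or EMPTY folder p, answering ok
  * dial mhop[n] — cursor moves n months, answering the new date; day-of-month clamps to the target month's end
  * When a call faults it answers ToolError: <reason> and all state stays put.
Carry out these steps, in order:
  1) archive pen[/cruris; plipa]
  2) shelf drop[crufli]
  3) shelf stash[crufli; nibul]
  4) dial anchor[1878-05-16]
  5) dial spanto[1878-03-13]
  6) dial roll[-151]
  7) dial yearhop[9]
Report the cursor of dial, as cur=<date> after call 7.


;; archive pen(p='/cruris', c='plipa') ~> created
;; shelf drop(k='crufli') ~> 1909-10-22
;; shelf stash(k='crufli', v='nibul') ~> nil
;; dial anchor(d='1878-05-16') ~> 1878-05-16
;; dial spanto(d='1878-03-13') ~> -64
;; dial roll(n='-151') ~> 1877-12-16
;; dial yearhop(n='9') ~> 1886-12-16

Answer: cur=1886-12-16


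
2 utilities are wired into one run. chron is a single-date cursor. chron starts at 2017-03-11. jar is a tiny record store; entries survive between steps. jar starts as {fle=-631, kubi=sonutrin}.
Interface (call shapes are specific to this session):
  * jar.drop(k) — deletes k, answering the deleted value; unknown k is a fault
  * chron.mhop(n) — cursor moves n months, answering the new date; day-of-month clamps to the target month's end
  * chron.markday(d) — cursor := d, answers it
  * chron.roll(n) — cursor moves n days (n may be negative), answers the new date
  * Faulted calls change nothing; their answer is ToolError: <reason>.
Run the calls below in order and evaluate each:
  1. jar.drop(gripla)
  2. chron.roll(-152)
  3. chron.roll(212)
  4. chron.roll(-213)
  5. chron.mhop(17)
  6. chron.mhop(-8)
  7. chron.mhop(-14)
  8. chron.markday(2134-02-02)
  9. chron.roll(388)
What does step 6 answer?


% jar.drop k→gripla
  ToolError: no such key gripla
% chron.roll n→-152
  2016-10-10
% chron.roll n→212
  2017-05-10
% chron.roll n→-213
  2016-10-09
% chron.mhop n→17
  2018-03-09
% chron.mhop n→-8
  2017-07-09
% chron.mhop n→-14
  2016-05-09
% chron.markday d→2134-02-02
  2134-02-02
% chron.roll n→388
  2135-02-25

Answer: 2017-07-09
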